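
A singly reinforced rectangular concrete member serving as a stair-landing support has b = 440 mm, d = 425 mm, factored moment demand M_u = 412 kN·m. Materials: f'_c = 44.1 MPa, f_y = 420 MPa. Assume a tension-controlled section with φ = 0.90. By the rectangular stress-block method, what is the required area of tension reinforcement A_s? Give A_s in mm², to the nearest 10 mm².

A_s ≈ 2800 mm²

M_n = M_u/φ = 412/0.90 = 457.778 kN·m.
With M_n = 0.85 f'_c a b (d − a/2), solve the quadratic for a:
a = d − √(d² − 2M_n/(0.85 f'_c b)) = 425 − √(425² − 2 × 457.778×10⁶/(0.85 × 44.1 × 440)) = 71.28 mm.
A_s = 0.85 f'_c a b / f_y = 0.85 × 44.1 × 71.28 × 440 / 420 = 2799.2 mm².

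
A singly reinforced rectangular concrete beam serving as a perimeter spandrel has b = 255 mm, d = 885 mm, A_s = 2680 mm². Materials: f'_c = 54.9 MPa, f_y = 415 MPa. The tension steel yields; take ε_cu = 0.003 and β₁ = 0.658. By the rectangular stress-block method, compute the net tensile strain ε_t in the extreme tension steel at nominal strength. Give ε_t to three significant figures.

a = A_s f_y/(0.85 f'_c b) = 93.47 mm.
β₁ = 0.658, so c = a/β₁ = 93.47/0.658 = 142.05 mm.
From the linear strain diagram with ε_cu = 0.003: ε_t = 0.003 (d − c)/c = 0.003 × (885 − 142.05)/142.05 = 0.0157.
Since ε_t ≥ 0.005, the section is tension-controlled.

ε_t ≈ 0.0157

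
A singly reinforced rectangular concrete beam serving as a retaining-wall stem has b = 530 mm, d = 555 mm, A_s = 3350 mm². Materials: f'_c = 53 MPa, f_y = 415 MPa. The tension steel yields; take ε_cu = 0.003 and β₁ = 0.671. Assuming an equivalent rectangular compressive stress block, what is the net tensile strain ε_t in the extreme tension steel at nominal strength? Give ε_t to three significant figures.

ε_t ≈ 0.0162

a = A_s f_y/(0.85 f'_c b) = 58.23 mm.
β₁ = 0.671, so c = a/β₁ = 58.23/0.671 = 86.78 mm.
From the linear strain diagram with ε_cu = 0.003: ε_t = 0.003 (d − c)/c = 0.003 × (555 − 86.78)/86.78 = 0.0162.
Since ε_t ≥ 0.005, the section is tension-controlled.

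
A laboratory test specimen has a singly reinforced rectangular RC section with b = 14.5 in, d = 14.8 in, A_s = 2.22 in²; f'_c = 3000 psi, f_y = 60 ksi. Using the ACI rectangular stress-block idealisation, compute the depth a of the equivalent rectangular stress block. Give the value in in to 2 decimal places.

a ≈ 3.60 in

T = A_s f_y = 2.22 × 60 = 133.2 kips.
a = T/(0.85 f'_c b) = 133.2/(0.85 × 3 × 14.5) = 3.60 in.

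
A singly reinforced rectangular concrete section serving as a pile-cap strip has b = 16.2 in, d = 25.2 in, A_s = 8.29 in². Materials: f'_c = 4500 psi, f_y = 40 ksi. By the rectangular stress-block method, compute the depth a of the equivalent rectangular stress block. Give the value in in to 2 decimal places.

a ≈ 5.35 in

T = A_s f_y = 8.29 × 40 = 331.6 kips.
a = T/(0.85 f'_c b) = 331.6/(0.85 × 4.5 × 16.2) = 5.35 in.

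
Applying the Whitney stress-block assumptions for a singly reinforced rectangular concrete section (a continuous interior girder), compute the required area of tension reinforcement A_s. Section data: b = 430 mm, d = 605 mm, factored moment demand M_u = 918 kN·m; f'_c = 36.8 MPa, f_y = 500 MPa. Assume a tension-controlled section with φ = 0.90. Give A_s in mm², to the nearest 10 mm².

M_n = M_u/φ = 918/0.90 = 1020 kN·m.
With M_n = 0.85 f'_c a b (d − a/2), solve the quadratic for a:
a = d − √(d² − 2M_n/(0.85 f'_c b)) = 605 − √(605² − 2 × 1020×10⁶/(0.85 × 36.8 × 430)) = 142.01 mm.
A_s = 0.85 f'_c a b / f_y = 0.85 × 36.8 × 142.01 × 430 / 500 = 3820.2 mm².

A_s ≈ 3820 mm²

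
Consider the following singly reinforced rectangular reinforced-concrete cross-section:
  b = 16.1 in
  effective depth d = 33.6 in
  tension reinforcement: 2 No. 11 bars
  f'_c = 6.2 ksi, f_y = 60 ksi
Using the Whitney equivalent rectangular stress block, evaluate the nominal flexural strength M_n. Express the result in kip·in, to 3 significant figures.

M_n ≈ 6080 kip·in

A_s = 2 × 1.56 = 3.12 in².
T = A_s f_y = 3.12 × 60 = 187.2 kips.
a = T/(0.85 f'_c b) = 187.2/(0.85 × 6.2 × 16.1) = 2.206 in.
M_n = T(d − a/2) = 187.2 × (33.6 − 1.103) = 6083.4 kip·in.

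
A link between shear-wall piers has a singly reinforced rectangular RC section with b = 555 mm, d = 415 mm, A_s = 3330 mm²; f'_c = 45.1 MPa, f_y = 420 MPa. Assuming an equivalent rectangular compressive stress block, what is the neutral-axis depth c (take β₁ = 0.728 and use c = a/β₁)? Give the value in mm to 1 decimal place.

T = A_s f_y = 3330 × 420 = 1398600 N = 1398.6 kN.
Setting C = 0.85 f'_c a b equal to T: a = 1398600/(0.85 × 45.1 × 555) = 65.736 mm.
With β₁ = 0.728, c = a/β₁ = 65.736/0.728 = 90.3 mm.

c ≈ 90.3 mm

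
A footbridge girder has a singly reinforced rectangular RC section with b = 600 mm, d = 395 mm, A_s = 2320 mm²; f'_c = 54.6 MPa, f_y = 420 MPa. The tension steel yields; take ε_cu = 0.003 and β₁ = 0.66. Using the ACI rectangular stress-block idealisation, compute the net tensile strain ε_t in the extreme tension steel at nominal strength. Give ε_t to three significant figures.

a = A_s f_y/(0.85 f'_c b) = 34.99 mm.
β₁ = 0.66, so c = a/β₁ = 34.99/0.66 = 53.02 mm.
From the linear strain diagram with ε_cu = 0.003: ε_t = 0.003 (d − c)/c = 0.003 × (395 − 53.02)/53.02 = 0.0194.
Since ε_t ≥ 0.005, the section is tension-controlled.

ε_t ≈ 0.0194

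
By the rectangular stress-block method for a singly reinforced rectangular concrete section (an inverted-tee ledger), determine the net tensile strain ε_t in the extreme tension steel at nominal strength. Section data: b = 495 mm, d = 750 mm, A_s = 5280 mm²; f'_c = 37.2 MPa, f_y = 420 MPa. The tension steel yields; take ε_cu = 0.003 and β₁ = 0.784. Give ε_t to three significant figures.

ε_t ≈ 0.00945

a = A_s f_y/(0.85 f'_c b) = 141.68 mm.
β₁ = 0.784, so c = a/β₁ = 141.68/0.784 = 180.71 mm.
From the linear strain diagram with ε_cu = 0.003: ε_t = 0.003 (d − c)/c = 0.003 × (750 − 180.71)/180.71 = 0.00945.
Since ε_t ≥ 0.005, the section is tension-controlled.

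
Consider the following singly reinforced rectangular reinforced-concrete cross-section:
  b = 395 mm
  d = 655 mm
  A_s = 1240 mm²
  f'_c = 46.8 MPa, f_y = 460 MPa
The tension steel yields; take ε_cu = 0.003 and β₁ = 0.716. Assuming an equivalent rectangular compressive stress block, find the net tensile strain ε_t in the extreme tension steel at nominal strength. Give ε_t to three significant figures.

a = A_s f_y/(0.85 f'_c b) = 36.30 mm.
β₁ = 0.716, so c = a/β₁ = 36.30/0.716 = 50.70 mm.
From the linear strain diagram with ε_cu = 0.003: ε_t = 0.003 (d − c)/c = 0.003 × (655 − 50.70)/50.70 = 0.0358.
Since ε_t ≥ 0.005, the section is tension-controlled.

ε_t ≈ 0.0358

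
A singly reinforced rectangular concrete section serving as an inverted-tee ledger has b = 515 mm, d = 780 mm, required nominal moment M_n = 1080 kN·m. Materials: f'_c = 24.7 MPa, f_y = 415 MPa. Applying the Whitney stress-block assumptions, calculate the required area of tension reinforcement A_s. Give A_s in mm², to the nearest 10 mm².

With M_n = 0.85 f'_c a b (d − a/2), solve the quadratic for a:
a = d − √(d² − 2M_n/(0.85 f'_c b)) = 780 − √(780² − 2 × 1080×10⁶/(0.85 × 24.7 × 515)) = 140.76 mm.
A_s = 0.85 f'_c a b / f_y = 0.85 × 24.7 × 140.76 × 515 / 415 = 3667.4 mm².

A_s ≈ 3670 mm²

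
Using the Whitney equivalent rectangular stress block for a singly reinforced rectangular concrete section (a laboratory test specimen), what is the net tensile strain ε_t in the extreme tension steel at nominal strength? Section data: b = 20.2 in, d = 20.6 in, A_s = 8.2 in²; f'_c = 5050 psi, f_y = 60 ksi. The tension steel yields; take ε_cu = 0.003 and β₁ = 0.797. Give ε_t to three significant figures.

ε_t ≈ 0.00568

a = A_s f_y/(0.85 f'_c b) = 5.674 in.
β₁ = 0.797, so c = a/β₁ = 5.674/0.797 = 7.119 in.
From the linear strain diagram with ε_cu = 0.003: ε_t = 0.003 (d − c)/c = 0.003 × (20.6 − 7.119)/7.119 = 0.00568.
Since ε_t ≥ 0.005, the section is tension-controlled.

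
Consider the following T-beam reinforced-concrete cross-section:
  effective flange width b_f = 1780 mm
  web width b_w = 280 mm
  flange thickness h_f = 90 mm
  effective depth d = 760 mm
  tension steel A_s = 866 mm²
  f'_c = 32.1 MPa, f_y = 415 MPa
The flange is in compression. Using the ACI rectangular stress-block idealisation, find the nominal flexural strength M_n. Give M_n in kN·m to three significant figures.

M_n ≈ 272 kN·m

Tension: T = A_s f_y = 866 × 415 = 359390 N.
Try a within the flange: a = T/(0.85 f'_c b_f) = 359390/(0.85 × 32.1 × 1780) = 7.40 mm.
Since a = 7.40 ≤ h_f = 90 mm, the stress block lies entirely in the flange; analyse as a rectangular beam of width b_f.
M_n = T(d − a/2) = 359390 × (760 − 3.7) = 271.81 × 10⁶ N·mm.
M_n = 271.81 kN·m.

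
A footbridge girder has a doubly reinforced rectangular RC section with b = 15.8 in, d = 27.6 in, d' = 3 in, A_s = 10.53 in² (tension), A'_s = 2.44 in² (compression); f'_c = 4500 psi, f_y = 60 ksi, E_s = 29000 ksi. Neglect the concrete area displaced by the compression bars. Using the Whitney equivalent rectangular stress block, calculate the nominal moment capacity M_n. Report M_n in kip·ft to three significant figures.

Assume both steels yield.
a = (A_s − A'_s) f_y/(0.85 f'_c b) = (10.53 − 2.44) × 60/(0.85 × 4.5 × 15.8) = 8.032 in.
c = a/β₁ = 8.032/0.825 = 9.736 in; ε'_s = 0.003(c − d')/c = 0.0021 ≥ ε_y = 0.0021, so the compression steel yields.
M_n = (A_s − A'_s) f_y (d − a/2) + A'_s f_y (d − d') = 485.4 × (27.6 − 4.016) + 146.4 × (27.6 − 3) = 11447.7 + 3601.4 = 15049.1 kip·in = 15049.1/12 = 1254.09 kip·ft.

M_n ≈ 1250 kip·ft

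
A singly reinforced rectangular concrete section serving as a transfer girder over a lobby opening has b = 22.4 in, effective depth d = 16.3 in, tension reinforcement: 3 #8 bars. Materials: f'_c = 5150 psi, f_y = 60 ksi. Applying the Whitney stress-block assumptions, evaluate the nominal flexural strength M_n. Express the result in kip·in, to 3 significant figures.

A_s = 3 × 0.79 = 2.37 in².
T = A_s f_y = 2.37 × 60 = 142.2 kips.
a = T/(0.85 f'_c b) = 142.2/(0.85 × 5.15 × 22.4) = 1.450 in.
M_n = T(d − a/2) = 142.2 × (16.3 − 0.725) = 2214.8 kip·in.

M_n ≈ 2210 kip·in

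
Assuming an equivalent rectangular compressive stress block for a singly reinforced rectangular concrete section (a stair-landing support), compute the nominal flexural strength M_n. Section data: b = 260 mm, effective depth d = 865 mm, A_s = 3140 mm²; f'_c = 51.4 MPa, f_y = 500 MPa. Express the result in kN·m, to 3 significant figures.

T = A_s f_y = 3140 × 500 = 1570000 N = 1570 kN.
From C = T: a = T/(0.85 f'_c b) = 1570000/(0.85 × 51.4 × 260) = 138.21 mm.
M_n = T(d − a/2) = 1570 kN × (865 − 69.105) mm = 1249.56 kN·m.

M_n ≈ 1250 kN·m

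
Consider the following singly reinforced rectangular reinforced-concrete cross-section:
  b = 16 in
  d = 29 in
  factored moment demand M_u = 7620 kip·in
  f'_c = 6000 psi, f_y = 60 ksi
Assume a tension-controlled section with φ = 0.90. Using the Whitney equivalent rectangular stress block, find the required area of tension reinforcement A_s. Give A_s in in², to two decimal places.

A_s ≈ 5.21 in²

M_n = M_u/φ = 7620/0.90 = 8466.67 kip·in.
From M_n = 0.85 f'_c a b (d − a/2):
a = d − √(d² − 2M_n/(0.85 f'_c b)) = 29 − √(29² − 2 × 8466.67/(0.85 × 6 × 16)) = 3.831 in.
A_s = 0.85 f'_c a b / f_y = 0.85 × 6 × 3.831 × 16 / 60 = 5.210 in².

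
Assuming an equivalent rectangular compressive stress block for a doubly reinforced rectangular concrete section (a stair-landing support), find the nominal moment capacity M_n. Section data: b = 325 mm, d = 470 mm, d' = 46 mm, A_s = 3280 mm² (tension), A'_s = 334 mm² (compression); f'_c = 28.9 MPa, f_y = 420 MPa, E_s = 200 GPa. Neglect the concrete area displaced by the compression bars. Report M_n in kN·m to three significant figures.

M_n ≈ 545 kN·m

Assume both tension and compression steel yield.
Net tension couple steel: A_s − A'_s = 2946 mm².
a = (A_s − A'_s) f_y / (0.85 f'_c b) = 1237320/(0.85 × 28.9 × 325) = 154.98 mm.
c = a/β₁ = 154.98/0.844 = 183.63 mm; ε'_s = 0.003(c − d')/c = 0.0022 ≥ f_y/E_s = 0.0021, so compression steel does yield.
M_n = (A_s − A'_s) f_y (d − a/2) + A'_s f_y (d − d') = [1237320 × (470 − 77.49) + 140280 × (470 − 46)] × 10⁻⁶ = 485.66 + 59.48 = 545.14 kN·m.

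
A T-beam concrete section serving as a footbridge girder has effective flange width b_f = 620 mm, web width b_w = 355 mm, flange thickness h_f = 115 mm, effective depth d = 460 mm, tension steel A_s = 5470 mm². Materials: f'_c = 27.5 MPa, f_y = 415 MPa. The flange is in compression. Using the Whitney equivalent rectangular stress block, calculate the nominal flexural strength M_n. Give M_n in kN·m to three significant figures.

M_n ≈ 857 kN·m

Tension: T = A_s f_y = 5470 × 415 = 2270050 N.
Try a within the flange: a = T/(0.85 f'_c b_f) = 2270050/(0.85 × 27.5 × 620) = 156.64 mm.
a = 156.64 > h_f = 115 mm: the block extends into the web. Split into flange-overhang and web parts.
C_f = 0.85 f'_c (b_f − b_w) h_f = 0.85 × 27.5 × (620 − 355) × 115 = 712353 N.
Remaining web compression depth: a_w = (T − C_f)/(0.85 f'_c b_w) = (2270050 − 712353)/(0.85 × 27.5 × 355) = 187.72 mm.
M_n = C_f(d − h_f/2) + (T − C_f)(d − a_w/2) = 712353 × (460 − 57.5) + 1557697 × (460 − 93.86) = 286.72 + 570.34 = 857.06 × 10⁶ N·mm.
M_n = 857.06 kN·m.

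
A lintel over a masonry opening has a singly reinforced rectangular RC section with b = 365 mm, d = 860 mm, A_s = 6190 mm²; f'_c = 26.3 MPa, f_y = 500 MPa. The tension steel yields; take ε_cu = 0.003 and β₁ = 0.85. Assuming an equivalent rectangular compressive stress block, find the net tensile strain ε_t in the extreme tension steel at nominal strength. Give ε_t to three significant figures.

a = A_s f_y/(0.85 f'_c b) = 379.31 mm.
β₁ = 0.85, so c = a/β₁ = 379.31/0.85 = 446.25 mm.
From the linear strain diagram with ε_cu = 0.003: ε_t = 0.003 (d − c)/c = 0.003 × (860 − 446.25)/446.25 = 0.00278.
ε_t < 0.004 — the section is over-reinforced for flexure under ACI limits.

ε_t ≈ 0.00278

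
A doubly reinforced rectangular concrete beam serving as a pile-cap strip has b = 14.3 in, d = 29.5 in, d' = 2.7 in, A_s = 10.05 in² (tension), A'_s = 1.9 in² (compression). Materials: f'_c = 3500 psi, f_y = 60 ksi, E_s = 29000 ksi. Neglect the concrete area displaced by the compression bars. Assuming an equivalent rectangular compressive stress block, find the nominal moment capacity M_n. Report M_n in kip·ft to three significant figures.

M_n ≈ 1220 kip·ft

Assume both steels yield.
a = (A_s − A'_s) f_y/(0.85 f'_c b) = (10.05 − 1.9) × 60/(0.85 × 3.5 × 14.3) = 11.494 in.
c = a/β₁ = 11.494/0.85 = 13.522 in; ε'_s = 0.003(c − d')/c = 0.0024 ≥ ε_y = 0.0021, so the compression steel yields.
M_n = (A_s − A'_s) f_y (d − a/2) + A'_s f_y (d − d') = 489 × (29.5 − 5.747) + 114 × (29.5 − 2.7) = 11615.2 + 3055.2 = 14670.4 kip·in = 14670.4/12 = 1222.53 kip·ft.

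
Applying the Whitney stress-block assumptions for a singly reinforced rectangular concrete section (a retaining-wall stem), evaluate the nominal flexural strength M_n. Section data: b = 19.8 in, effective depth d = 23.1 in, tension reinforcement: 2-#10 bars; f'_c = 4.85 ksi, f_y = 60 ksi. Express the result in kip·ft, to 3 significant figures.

M_n ≈ 282 kip·ft

A_s = 2 × 1.27 = 2.54 in².
T = A_s f_y = 2.54 × 60 = 152.4 kips.
a = T/(0.85 f'_c b) = 152.4/(0.85 × 4.85 × 19.8) = 1.867 in.
M_n = T(d − a/2) = 152.4 × (23.1 − 0.9335) = 3378.2 kip·in = 3378.2/12 = 281.52 kip·ft.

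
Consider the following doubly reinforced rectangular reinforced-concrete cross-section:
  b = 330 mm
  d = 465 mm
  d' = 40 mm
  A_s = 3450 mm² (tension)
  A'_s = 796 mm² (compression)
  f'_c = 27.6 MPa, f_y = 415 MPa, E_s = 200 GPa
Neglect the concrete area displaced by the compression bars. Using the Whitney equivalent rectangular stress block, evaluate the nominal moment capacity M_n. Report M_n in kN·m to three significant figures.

Assume both tension and compression steel yield.
Net tension couple steel: A_s − A'_s = 2654 mm².
a = (A_s − A'_s) f_y / (0.85 f'_c b) = 1101410/(0.85 × 27.6 × 330) = 142.27 mm.
c = a/β₁ = 142.27/0.85 = 167.38 mm; ε'_s = 0.003(c − d')/c = 0.0023 ≥ f_y/E_s = 0.0021, so compression steel does yield.
M_n = (A_s − A'_s) f_y (d − a/2) + A'_s f_y (d − d') = [1101410 × (465 − 71.135) + 330340 × (465 − 40)] × 10⁻⁶ = 433.81 + 140.39 = 574.20 kN·m.

M_n ≈ 574 kN·m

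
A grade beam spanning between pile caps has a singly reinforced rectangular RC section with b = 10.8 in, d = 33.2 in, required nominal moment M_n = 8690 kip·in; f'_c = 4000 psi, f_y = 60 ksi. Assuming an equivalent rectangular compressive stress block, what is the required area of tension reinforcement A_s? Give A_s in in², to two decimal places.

From M_n = 0.85 f'_c a b (d − a/2):
a = d − √(d² − 2M_n/(0.85 f'_c b)) = 33.2 − √(33.2² − 2 × 8690/(0.85 × 4 × 10.8)) = 8.122 in.
A_s = 0.85 f'_c a b / f_y = 0.85 × 4 × 8.122 × 10.8 / 60 = 4.971 in².

A_s ≈ 4.97 in²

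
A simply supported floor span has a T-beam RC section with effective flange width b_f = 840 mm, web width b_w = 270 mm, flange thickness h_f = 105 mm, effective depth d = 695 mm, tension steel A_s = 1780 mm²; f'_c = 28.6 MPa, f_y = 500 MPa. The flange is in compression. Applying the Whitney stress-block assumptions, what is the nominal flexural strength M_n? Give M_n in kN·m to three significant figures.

Tension: T = A_s f_y = 1780 × 500 = 890000 N.
Try a within the flange: a = T/(0.85 f'_c b_f) = 890000/(0.85 × 28.6 × 840) = 43.58 mm.
Since a = 43.58 ≤ h_f = 105 mm, the stress block lies entirely in the flange; analyse as a rectangular beam of width b_f.
M_n = T(d − a/2) = 890000 × (695 − 21.79) = 599.16 × 10⁶ N·mm.
M_n = 599.16 kN·m.

M_n ≈ 599 kN·m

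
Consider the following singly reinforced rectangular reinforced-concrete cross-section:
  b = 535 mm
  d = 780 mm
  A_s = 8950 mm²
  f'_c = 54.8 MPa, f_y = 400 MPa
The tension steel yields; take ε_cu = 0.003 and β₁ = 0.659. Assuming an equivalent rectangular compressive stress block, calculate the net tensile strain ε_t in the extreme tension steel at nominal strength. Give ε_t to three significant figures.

a = A_s f_y/(0.85 f'_c b) = 143.66 mm.
β₁ = 0.659, so c = a/β₁ = 143.66/0.659 = 218.00 mm.
From the linear strain diagram with ε_cu = 0.003: ε_t = 0.003 (d − c)/c = 0.003 × (780 − 218.00)/218.00 = 0.00773.
Since ε_t ≥ 0.005, the section is tension-controlled.

ε_t ≈ 0.00773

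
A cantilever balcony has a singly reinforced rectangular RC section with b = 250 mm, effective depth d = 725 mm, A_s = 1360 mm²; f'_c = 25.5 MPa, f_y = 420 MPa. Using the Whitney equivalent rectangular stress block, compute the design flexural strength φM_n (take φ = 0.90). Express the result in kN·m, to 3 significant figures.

T = A_s f_y = 1360 × 420 = 571200 N = 571.2 kN.
From C = T: a = T/(0.85 f'_c b) = 571200/(0.85 × 25.5 × 250) = 105.41 mm.
M_n = T(d − a/2) = 571.2 kN × (725 − 52.705) mm = 384.01 kN·m.
φM_n = 0.90 × 384.01 = 345.61 kN·m.

φM_n ≈ 346 kN·m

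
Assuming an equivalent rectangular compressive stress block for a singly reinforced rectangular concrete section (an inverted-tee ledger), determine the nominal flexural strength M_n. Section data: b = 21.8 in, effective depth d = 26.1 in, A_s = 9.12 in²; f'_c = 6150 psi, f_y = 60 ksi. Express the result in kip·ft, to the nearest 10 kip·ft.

T = A_s f_y = 9.12 × 60 = 547.2 kips.
a = T/(0.85 f'_c b) = 547.2/(0.85 × 6.15 × 21.8) = 4.802 in.
M_n = T(d − a/2) = 547.2 × (26.1 − 2.401) = 12968.1 kip·in = 12968.1/12 = 1080.68 kip·ft.

M_n ≈ 1080 kip·ft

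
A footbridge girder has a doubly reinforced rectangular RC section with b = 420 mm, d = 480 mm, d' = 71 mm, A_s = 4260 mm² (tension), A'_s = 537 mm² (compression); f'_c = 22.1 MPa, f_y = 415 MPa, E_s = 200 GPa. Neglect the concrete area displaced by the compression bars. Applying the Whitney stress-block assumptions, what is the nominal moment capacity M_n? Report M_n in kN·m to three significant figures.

Assume both tension and compression steel yield.
Net tension couple steel: A_s − A'_s = 3723 mm².
a = (A_s − A'_s) f_y / (0.85 f'_c b) = 1545045/(0.85 × 22.1 × 420) = 195.83 mm.
c = a/β₁ = 195.83/0.85 = 230.39 mm; ε'_s = 0.003(c − d')/c = 0.0021 ≥ f_y/E_s = 0.0021, so compression steel does yield.
M_n = (A_s − A'_s) f_y (d − a/2) + A'_s f_y (d − d') = [1545045 × (480 − 97.915) + 222855 × (480 − 71)] × 10⁻⁶ = 590.34 + 91.15 = 681.49 kN·m.

M_n ≈ 681 kN·m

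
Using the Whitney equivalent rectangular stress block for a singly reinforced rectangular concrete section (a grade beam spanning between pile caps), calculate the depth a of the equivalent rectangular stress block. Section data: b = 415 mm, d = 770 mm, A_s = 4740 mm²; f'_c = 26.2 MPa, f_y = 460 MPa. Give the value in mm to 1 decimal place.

a ≈ 235.9 mm

T = A_s f_y = 4740 × 460 = 2180400 N = 2180.4 kN.
Setting C = 0.85 f'_c a b equal to T: a = 2180400/(0.85 × 26.2 × 415) = 235.9 mm.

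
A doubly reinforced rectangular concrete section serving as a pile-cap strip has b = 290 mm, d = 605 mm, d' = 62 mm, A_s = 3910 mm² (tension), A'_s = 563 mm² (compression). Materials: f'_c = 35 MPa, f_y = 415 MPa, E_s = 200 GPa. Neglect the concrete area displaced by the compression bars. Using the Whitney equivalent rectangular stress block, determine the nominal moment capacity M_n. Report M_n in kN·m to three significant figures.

M_n ≈ 855 kN·m

Assume both tension and compression steel yield.
Net tension couple steel: A_s − A'_s = 3347 mm².
a = (A_s − A'_s) f_y / (0.85 f'_c b) = 1389005/(0.85 × 35 × 290) = 161.00 mm.
c = a/β₁ = 161.00/0.8 = 201.25 mm; ε'_s = 0.003(c − d')/c = 0.0021 ≥ f_y/E_s = 0.0021, so compression steel does yield.
M_n = (A_s − A'_s) f_y (d − a/2) + A'_s f_y (d − d') = [1389005 × (605 − 80.5) + 233645 × (605 − 62)] × 10⁻⁶ = 728.53 + 126.87 = 855.40 kN·m.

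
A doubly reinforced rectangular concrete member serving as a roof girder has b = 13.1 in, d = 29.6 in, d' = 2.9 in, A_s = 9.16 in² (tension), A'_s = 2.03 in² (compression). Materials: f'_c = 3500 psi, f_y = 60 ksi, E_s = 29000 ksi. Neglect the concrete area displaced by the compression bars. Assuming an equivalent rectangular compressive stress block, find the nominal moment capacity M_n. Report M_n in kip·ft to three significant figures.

Assume both steels yield.
a = (A_s − A'_s) f_y/(0.85 f'_c b) = (9.16 − 2.03) × 60/(0.85 × 3.5 × 13.1) = 10.977 in.
c = a/β₁ = 10.977/0.85 = 12.914 in; ε'_s = 0.003(c − d')/c = 0.0023 ≥ ε_y = 0.0021, so the compression steel yields.
M_n = (A_s − A'_s) f_y (d − a/2) + A'_s f_y (d − d') = 427.8 × (29.6 − 5.4885) + 121.8 × (29.6 − 2.9) = 10314.9 + 3252.1 = 13567.0 kip·in = 13567.0/12 = 1130.58 kip·ft.

M_n ≈ 1130 kip·ft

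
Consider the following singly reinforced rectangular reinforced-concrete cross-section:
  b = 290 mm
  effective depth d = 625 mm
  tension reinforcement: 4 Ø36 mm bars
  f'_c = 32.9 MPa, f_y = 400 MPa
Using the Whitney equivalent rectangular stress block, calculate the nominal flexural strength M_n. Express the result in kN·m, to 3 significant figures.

A_s = 4 × 1018 = 4072 mm².
T = A_s f_y = 4072 × 400 = 1628800 N = 1628.8 kN.
From C = T: a = T/(0.85 f'_c b) = 1628800/(0.85 × 32.9 × 290) = 200.84 mm.
M_n = T(d − a/2) = 1628.8 kN × (625 − 100.42) mm = 854.44 kN·m.

M_n ≈ 854 kN·m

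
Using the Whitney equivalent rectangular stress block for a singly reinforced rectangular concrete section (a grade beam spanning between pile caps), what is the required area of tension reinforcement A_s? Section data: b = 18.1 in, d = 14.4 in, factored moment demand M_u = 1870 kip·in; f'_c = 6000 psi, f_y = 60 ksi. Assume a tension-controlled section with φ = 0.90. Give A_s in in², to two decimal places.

M_n = M_u/φ = 1870/0.90 = 2077.78 kip·in.
From M_n = 0.85 f'_c a b (d − a/2):
a = d − √(d² − 2M_n/(0.85 f'_c b)) = 14.4 − √(14.4² − 2 × 2077.78/(0.85 × 6 × 18.1)) = 1.659 in.
A_s = 0.85 f'_c a b / f_y = 0.85 × 6 × 1.659 × 18.1 / 60 = 2.552 in².

A_s ≈ 2.55 in²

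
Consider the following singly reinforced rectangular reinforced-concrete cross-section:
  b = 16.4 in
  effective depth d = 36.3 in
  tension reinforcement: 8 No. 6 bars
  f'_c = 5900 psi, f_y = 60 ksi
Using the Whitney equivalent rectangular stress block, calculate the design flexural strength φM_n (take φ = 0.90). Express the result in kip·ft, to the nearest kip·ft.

φM_n ≈ 555 kip·ft

A_s = 8 × 0.44 = 3.52 in².
T = A_s f_y = 3.52 × 60 = 211.2 kips.
a = T/(0.85 f'_c b) = 211.2/(0.85 × 5.9 × 16.4) = 2.568 in.
M_n = T(d − a/2) = 211.2 × (36.3 − 1.284) = 7395.4 kip·in = 7395.4/12 = 616.28 kip·ft.
φM_n = 0.90 × 616.28 = 554.65 kip·ft.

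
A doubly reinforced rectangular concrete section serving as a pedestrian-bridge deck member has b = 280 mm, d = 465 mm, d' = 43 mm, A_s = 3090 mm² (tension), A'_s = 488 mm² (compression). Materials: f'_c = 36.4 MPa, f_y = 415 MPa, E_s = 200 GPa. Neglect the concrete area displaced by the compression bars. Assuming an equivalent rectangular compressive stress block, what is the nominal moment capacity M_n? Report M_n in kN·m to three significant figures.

Assume both tension and compression steel yield.
Net tension couple steel: A_s − A'_s = 2602 mm².
a = (A_s − A'_s) f_y / (0.85 f'_c b) = 1079830/(0.85 × 36.4 × 280) = 124.65 mm.
c = a/β₁ = 124.65/0.79 = 157.78 mm; ε'_s = 0.003(c − d')/c = 0.0022 ≥ f_y/E_s = 0.0021, so compression steel does yield.
M_n = (A_s − A'_s) f_y (d − a/2) + A'_s f_y (d − d') = [1079830 × (465 − 62.325) + 202520 × (465 − 43)] × 10⁻⁶ = 434.82 + 85.46 = 520.28 kN·m.

M_n ≈ 520 kN·m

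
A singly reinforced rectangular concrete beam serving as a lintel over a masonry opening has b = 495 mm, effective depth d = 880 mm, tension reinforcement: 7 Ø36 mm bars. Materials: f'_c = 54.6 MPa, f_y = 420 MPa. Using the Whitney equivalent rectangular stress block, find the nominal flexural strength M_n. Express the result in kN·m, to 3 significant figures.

M_n ≈ 2440 kN·m

A_s = 7 × 1018 = 7126 mm².
T = A_s f_y = 7126 × 420 = 2992920 N = 2992.92 kN.
From C = T: a = T/(0.85 f'_c b) = 2992920/(0.85 × 54.6 × 495) = 130.28 mm.
M_n = T(d − a/2) = 2992.92 kN × (880 − 65.14) mm = 2438.81 kN·m.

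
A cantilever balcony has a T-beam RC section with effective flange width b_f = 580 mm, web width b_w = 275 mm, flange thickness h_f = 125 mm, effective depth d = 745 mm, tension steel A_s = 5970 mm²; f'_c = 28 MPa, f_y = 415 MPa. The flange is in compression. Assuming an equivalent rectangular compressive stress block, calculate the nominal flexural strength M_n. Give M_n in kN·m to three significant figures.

M_n ≈ 1600 kN·m

Tension: T = A_s f_y = 5970 × 415 = 2477550 N.
Try a within the flange: a = T/(0.85 f'_c b_f) = 2477550/(0.85 × 28 × 580) = 179.48 mm.
a = 179.48 > h_f = 125 mm: the block extends into the web. Split into flange-overhang and web parts.
C_f = 0.85 f'_c (b_f − b_w) h_f = 0.85 × 28 × (580 − 275) × 125 = 907375 N.
Remaining web compression depth: a_w = (T − C_f)/(0.85 f'_c b_w) = (2477550 − 907375)/(0.85 × 28 × 275) = 239.90 mm.
M_n = C_f(d − h_f/2) + (T − C_f)(d − a_w/2) = 907375 × (745 − 62.5) + 1570175 × (745 − 119.95) = 619.28 + 981.44 = 1600.72 × 10⁶ N·mm.
M_n = 1600.72 kN·m.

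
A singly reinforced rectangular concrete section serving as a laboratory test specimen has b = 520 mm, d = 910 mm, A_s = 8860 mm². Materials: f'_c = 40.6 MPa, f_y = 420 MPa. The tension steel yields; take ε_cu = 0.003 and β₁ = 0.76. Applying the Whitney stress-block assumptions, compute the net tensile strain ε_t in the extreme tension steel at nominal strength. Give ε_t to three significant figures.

ε_t ≈ 0.00701

a = A_s f_y/(0.85 f'_c b) = 207.36 mm.
β₁ = 0.76, so c = a/β₁ = 207.36/0.76 = 272.84 mm.
From the linear strain diagram with ε_cu = 0.003: ε_t = 0.003 (d − c)/c = 0.003 × (910 − 272.84)/272.84 = 0.00701.
Since ε_t ≥ 0.005, the section is tension-controlled.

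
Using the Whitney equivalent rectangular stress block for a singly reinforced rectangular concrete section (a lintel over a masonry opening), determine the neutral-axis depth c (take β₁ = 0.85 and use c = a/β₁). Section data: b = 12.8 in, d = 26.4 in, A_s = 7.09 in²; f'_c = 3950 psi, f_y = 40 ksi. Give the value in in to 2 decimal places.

T = A_s f_y = 7.09 × 40 = 283.6 kips.
a = T/(0.85 f'_c b) = 283.6/(0.85 × 3.95 × 12.8) = 6.5990 in.
With β₁ = 0.85, c = a/β₁ = 6.5990/0.85 = 7.76 in.

c ≈ 7.76 in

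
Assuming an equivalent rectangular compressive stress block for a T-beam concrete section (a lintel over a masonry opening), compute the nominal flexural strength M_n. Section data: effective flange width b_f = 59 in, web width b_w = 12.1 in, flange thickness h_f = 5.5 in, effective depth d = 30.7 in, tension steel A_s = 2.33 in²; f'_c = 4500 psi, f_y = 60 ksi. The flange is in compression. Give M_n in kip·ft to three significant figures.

M_n ≈ 354 kip·ft

Tension: T = A_s f_y = 2.33 × 60 = 139.8 kips.
Try a within the flange: a = T/(0.85 f'_c b_f) = 139.8/(0.85 × 4.5 × 59) = 0.619 in.
Since a = 0.619 ≤ h_f = 5.5 in, the stress block lies entirely in the flange; analyse as a rectangular beam of width b_f.
M_n = T(d − a/2) = 139.8 × (30.7 − 0.3095) = 4248.6 kip·in.
M_n = 4248.6/12 = 354.05 kip·ft.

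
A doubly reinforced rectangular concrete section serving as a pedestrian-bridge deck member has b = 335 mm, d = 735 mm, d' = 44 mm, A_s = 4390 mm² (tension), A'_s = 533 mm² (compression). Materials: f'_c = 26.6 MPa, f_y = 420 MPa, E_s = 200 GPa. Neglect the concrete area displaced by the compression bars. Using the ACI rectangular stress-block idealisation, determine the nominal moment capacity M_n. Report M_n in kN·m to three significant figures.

M_n ≈ 1170 kN·m

Assume both tension and compression steel yield.
Net tension couple steel: A_s − A'_s = 3857 mm².
a = (A_s − A'_s) f_y / (0.85 f'_c b) = 1619940/(0.85 × 26.6 × 335) = 213.87 mm.
c = a/β₁ = 213.87/0.85 = 251.61 mm; ε'_s = 0.003(c − d')/c = 0.0025 ≥ f_y/E_s = 0.0021, so compression steel does yield.
M_n = (A_s − A'_s) f_y (d − a/2) + A'_s f_y (d − d') = [1619940 × (735 − 106.935) + 223860 × (735 − 44)] × 10⁻⁶ = 1017.43 + 154.69 = 1172.12 kN·m.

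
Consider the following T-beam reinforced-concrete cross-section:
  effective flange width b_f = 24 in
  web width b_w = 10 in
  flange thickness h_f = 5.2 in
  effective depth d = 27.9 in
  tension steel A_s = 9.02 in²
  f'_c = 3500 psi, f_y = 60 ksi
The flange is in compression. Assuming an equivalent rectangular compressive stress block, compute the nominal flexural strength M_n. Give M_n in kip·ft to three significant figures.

Tension: T = A_s f_y = 9.02 × 60 = 541.2 kips.
Try a within the flange: a = T/(0.85 f'_c b_f) = 541.2/(0.85 × 3.5 × 24) = 7.580 in.
a = 7.580 > h_f = 5.2 in: the block extends into the web. Split into flange-overhang and web parts.
C_f = 0.85 f'_c (b_f − b_w) h_f = 0.85 × 3.5 × (24 − 10) × 5.2 = 216.6 kips.
Remaining web compression depth: a_w = (T − C_f)/(0.85 f'_c b_w) = (541.2 − 216.6)/(0.85 × 3.5 × 10) = 10.911 in.
M_n = C_f(d − h_f/2) + (T − C_f)(d − a_w/2) = 216.6 × (27.9 − 2.6) + 324.6 × (27.9 − 5.4555) = 5480.0 + 7285.5 = 12765.5 kip·in.
M_n = 12765.5/12 = 1063.79 kip·ft.

M_n ≈ 1060 kip·ft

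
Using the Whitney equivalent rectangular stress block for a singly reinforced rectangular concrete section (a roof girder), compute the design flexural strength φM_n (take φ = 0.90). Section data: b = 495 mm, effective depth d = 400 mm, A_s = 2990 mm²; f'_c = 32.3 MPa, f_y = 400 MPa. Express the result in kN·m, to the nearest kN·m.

T = A_s f_y = 2990 × 400 = 1196000 N = 1196 kN.
From C = T: a = T/(0.85 f'_c b) = 1196000/(0.85 × 32.3 × 495) = 88.00 mm.
M_n = T(d − a/2) = 1196 kN × (400 − 44) mm = 425.78 kN·m.
φM_n = 0.90 × 425.78 = 383.20 kN·m.

φM_n ≈ 383 kN·m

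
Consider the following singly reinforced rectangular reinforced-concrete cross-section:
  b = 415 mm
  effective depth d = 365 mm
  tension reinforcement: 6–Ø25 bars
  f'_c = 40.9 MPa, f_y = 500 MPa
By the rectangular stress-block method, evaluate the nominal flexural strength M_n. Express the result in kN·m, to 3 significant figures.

M_n ≈ 462 kN·m

A_s = 6 × 491 = 2946 mm².
T = A_s f_y = 2946 × 500 = 1473000 N = 1473 kN.
From C = T: a = T/(0.85 f'_c b) = 1473000/(0.85 × 40.9 × 415) = 102.10 mm.
M_n = T(d − a/2) = 1473 kN × (365 − 51.05) mm = 462.45 kN·m.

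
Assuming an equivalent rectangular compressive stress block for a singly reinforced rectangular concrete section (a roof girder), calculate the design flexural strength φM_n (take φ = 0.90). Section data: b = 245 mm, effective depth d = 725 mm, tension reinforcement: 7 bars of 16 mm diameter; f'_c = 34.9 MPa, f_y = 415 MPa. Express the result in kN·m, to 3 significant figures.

φM_n ≈ 360 kN·m

A_s = 7 × 201 = 1407 mm².
T = A_s f_y = 1407 × 415 = 583905 N = 583.905 kN.
From C = T: a = T/(0.85 f'_c b) = 583905/(0.85 × 34.9 × 245) = 80.34 mm.
M_n = T(d − a/2) = 583.905 kN × (725 − 40.17) mm = 399.88 kN·m.
φM_n = 0.90 × 399.88 = 359.89 kN·m.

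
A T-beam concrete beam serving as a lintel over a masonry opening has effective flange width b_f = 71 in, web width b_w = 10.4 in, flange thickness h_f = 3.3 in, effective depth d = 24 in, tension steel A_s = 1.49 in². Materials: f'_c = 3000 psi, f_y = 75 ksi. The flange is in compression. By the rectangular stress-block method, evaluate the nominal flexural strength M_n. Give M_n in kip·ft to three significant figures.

M_n ≈ 221 kip·ft

Tension: T = A_s f_y = 1.49 × 75 = 111.75 kips.
Try a within the flange: a = T/(0.85 f'_c b_f) = 111.75/(0.85 × 3 × 71) = 0.617 in.
Since a = 0.617 ≤ h_f = 3.3 in, the stress block lies entirely in the flange; analyse as a rectangular beam of width b_f.
M_n = T(d − a/2) = 111.75 × (24 − 0.3085) = 2647.5 kip·in.
M_n = 2647.5/12 = 220.63 kip·ft.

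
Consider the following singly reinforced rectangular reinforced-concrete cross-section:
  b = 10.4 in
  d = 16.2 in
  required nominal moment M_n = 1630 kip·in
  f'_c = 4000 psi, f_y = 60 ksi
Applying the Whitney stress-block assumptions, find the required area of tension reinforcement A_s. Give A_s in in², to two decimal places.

A_s ≈ 1.86 in²

From M_n = 0.85 f'_c a b (d − a/2):
a = d − √(d² − 2M_n/(0.85 f'_c b)) = 16.2 − √(16.2² − 2 × 1630/(0.85 × 4 × 10.4)) = 3.152 in.
A_s = 0.85 f'_c a b / f_y = 0.85 × 4 × 3.152 × 10.4 / 60 = 1.858 in².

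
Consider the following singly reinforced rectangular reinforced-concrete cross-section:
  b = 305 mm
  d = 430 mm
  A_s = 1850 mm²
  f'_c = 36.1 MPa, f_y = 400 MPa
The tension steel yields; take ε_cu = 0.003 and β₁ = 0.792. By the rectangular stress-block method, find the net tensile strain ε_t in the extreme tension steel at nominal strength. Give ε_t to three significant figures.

ε_t ≈ 0.00992

a = A_s f_y/(0.85 f'_c b) = 79.07 mm.
β₁ = 0.792, so c = a/β₁ = 79.07/0.792 = 99.84 mm.
From the linear strain diagram with ε_cu = 0.003: ε_t = 0.003 (d − c)/c = 0.003 × (430 − 99.84)/99.84 = 0.00992.
Since ε_t ≥ 0.005, the section is tension-controlled.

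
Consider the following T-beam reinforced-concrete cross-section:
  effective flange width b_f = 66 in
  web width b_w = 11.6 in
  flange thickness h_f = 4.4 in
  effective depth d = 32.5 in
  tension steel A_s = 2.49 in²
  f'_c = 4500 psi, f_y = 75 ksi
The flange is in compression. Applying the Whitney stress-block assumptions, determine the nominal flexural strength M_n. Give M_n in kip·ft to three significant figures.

M_n ≈ 500 kip·ft

Tension: T = A_s f_y = 2.49 × 75 = 186.75 kips.
Try a within the flange: a = T/(0.85 f'_c b_f) = 186.75/(0.85 × 4.5 × 66) = 0.740 in.
Since a = 0.740 ≤ h_f = 4.4 in, the stress block lies entirely in the flange; analyse as a rectangular beam of width b_f.
M_n = T(d − a/2) = 186.75 × (32.5 − 0.37) = 6000.3 kip·in.
M_n = 6000.3/12 = 500.03 kip·ft.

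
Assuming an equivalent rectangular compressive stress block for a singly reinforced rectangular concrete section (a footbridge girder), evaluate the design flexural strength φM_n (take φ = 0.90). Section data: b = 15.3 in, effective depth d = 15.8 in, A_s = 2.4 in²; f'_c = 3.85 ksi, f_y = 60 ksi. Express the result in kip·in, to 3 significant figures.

φM_n ≈ 1860 kip·in

T = A_s f_y = 2.4 × 60 = 144 kips.
a = T/(0.85 f'_c b) = 144/(0.85 × 3.85 × 15.3) = 2.876 in.
M_n = T(d − a/2) = 144 × (15.8 − 1.438) = 2068.1 kip·in.
φM_n = 0.90 × 2068.1 = 1861.3 kip·in.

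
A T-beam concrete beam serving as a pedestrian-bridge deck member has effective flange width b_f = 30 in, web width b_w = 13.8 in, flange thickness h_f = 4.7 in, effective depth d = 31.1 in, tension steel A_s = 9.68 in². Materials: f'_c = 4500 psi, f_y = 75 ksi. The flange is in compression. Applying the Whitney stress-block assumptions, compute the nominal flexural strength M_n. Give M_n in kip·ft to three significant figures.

Tension: T = A_s f_y = 9.68 × 75 = 726 kips.
Try a within the flange: a = T/(0.85 f'_c b_f) = 726/(0.85 × 4.5 × 30) = 6.327 in.
a = 6.327 > h_f = 4.7 in: the block extends into the web. Split into flange-overhang and web parts.
C_f = 0.85 f'_c (b_f − b_w) h_f = 0.85 × 4.5 × (30 − 13.8) × 4.7 = 291.2 kips.
Remaining web compression depth: a_w = (T − C_f)/(0.85 f'_c b_w) = (726 − 291.2)/(0.85 × 4.5 × 13.8) = 8.237 in.
M_n = C_f(d − h_f/2) + (T − C_f)(d − a_w/2) = 291.2 × (31.1 − 2.35) + 434.8 × (31.1 − 4.1185) = 8372.0 + 11731.6 = 20103.6 kip·in.
M_n = 20103.6/12 = 1675.30 kip·ft.

M_n ≈ 1680 kip·ft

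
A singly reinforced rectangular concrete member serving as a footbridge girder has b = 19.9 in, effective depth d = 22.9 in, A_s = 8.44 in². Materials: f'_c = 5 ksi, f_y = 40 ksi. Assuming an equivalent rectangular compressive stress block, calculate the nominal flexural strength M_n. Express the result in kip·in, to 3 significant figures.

M_n ≈ 7060 kip·in

T = A_s f_y = 8.44 × 40 = 337.6 kips.
a = T/(0.85 f'_c b) = 337.6/(0.85 × 5 × 19.9) = 3.992 in.
M_n = T(d − a/2) = 337.6 × (22.9 − 1.996) = 7057.2 kip·in.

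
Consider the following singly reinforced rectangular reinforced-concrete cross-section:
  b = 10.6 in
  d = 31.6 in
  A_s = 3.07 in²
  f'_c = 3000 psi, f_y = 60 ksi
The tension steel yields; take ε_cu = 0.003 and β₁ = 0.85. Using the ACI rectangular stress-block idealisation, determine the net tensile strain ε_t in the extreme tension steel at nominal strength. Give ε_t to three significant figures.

a = A_s f_y/(0.85 f'_c b) = 6.815 in.
β₁ = 0.85, so c = a/β₁ = 6.815/0.85 = 8.018 in.
From the linear strain diagram with ε_cu = 0.003: ε_t = 0.003 (d − c)/c = 0.003 × (31.6 − 8.018)/8.018 = 0.00882.
Since ε_t ≥ 0.005, the section is tension-controlled.

ε_t ≈ 0.00882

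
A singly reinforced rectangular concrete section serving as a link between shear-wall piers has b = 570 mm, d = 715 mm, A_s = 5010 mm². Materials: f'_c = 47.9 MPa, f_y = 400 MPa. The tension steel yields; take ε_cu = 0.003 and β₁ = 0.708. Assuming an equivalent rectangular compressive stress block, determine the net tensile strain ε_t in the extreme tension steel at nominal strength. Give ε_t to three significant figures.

a = A_s f_y/(0.85 f'_c b) = 86.35 mm.
β₁ = 0.708, so c = a/β₁ = 86.35/0.708 = 121.96 mm.
From the linear strain diagram with ε_cu = 0.003: ε_t = 0.003 (d − c)/c = 0.003 × (715 − 121.96)/121.96 = 0.0146.
Since ε_t ≥ 0.005, the section is tension-controlled.

ε_t ≈ 0.0146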